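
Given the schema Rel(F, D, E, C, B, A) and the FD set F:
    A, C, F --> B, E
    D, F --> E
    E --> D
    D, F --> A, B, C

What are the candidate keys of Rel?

No FD produces {F}, so it must be in every candidate key.
{D, F}⁺ = {A, B, C, D, E, F}, which is every attribute, so {D, F} is a candidate key.
{E, F}⁺ = {A, B, C, D, E, F}, which is every attribute, so {E, F} is a candidate key.
{A, C, F}⁺ = {A, B, C, D, E, F}, which is every attribute, so {A, C, F} is a candidate key.
Any other superkey properly contains one of these, so there are no further candidate keys.

{A, C, F}, {D, F}, {E, F}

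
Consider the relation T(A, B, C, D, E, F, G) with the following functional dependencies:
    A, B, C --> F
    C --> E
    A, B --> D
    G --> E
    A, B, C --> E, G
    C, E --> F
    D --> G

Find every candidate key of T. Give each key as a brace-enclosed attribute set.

No FD produces {A, B, C}, so they must be in every candidate key.
{A, B, C}⁺ = {A, B, C, D, E, F, G}, which is every attribute, so {A, B, C} is a candidate key.
Every other attribute set either contains this one or has a smaller closure.

{A, B, C}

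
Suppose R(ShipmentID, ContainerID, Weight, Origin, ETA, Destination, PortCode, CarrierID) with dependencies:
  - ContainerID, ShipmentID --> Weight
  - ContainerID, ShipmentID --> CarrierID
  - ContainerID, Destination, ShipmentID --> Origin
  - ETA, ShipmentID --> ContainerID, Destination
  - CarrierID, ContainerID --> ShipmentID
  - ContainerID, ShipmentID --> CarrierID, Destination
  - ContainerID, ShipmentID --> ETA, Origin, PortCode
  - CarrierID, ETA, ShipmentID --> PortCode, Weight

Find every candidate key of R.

{CarrierID, ContainerID}⁺ = {CarrierID, ContainerID, Destination, ETA, Origin, PortCode, ShipmentID, Weight} — all of the relation — so {CarrierID, ContainerID} is a candidate key.
{ContainerID, ShipmentID}⁺ = {CarrierID, ContainerID, Destination, ETA, Origin, PortCode, ShipmentID, Weight} — all of the relation — so {ContainerID, ShipmentID} is a candidate key.
{ETA, ShipmentID}⁺ = {CarrierID, ContainerID, Destination, ETA, Origin, PortCode, ShipmentID, Weight} — all of the relation — so {ETA, ShipmentID} is a candidate key.
These are minimal and exhaustive — every other superkey contains one of them.

{CarrierID, ContainerID}, {ContainerID, ShipmentID}, {ETA, ShipmentID}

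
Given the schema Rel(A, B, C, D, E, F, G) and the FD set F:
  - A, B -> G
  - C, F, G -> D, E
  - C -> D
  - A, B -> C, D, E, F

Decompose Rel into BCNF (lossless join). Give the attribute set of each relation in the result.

Candidate key of the original relation: {A, B}.
In {A, B, C, D, E, F, G}, {C, F, G} is not a superkey ({C, F, G}⁺ restricted to this set is {C, D, E, F, G}), so split on C, F, G -> D, E into {C, D, E, F, G} and {A, B, C, F, G}.
In {C, D, E, F, G}, {C} is not a superkey ({C}⁺ restricted to this set is {C, D}), so split on C -> D into {C, D} and {C, E, F, G}.
{C, D}: every determinant is a superkey — BCNF.
{C, E, F, G}: every determinant is a superkey — BCNF.
{A, B, C, F, G}: every determinant is a superkey — BCNF.

{A, B, C, F, G}; {C, D}; {C, E, F, G}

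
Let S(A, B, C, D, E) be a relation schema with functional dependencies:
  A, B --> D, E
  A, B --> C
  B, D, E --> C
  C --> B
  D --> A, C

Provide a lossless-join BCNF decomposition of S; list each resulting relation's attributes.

Candidate keys of the original relation: {A, B}, {A, C}, {D}.
In {A, B, C, D, E}, {C} is not a superkey ({C}⁺ restricted to this set is {B, C}), so split on C --> B into {B, C} and {A, C, D, E}.
{B, C}: every determinant is a superkey — BCNF.
{A, C, D, E}: every determinant is a superkey — BCNF.

{A, C, D, E}; {B, C}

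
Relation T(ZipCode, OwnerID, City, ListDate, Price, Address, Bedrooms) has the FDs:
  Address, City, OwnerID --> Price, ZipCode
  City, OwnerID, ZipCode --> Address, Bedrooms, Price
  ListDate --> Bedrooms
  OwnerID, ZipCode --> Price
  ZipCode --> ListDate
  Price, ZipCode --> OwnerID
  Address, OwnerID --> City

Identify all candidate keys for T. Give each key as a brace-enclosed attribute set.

Closure of {Address, OwnerID} is {Address, Bedrooms, City, ListDate, OwnerID, Price, ZipCode}, the whole schema; {Address, OwnerID} is a candidate key.
Closure of {Address, Price, ZipCode} is {Address, Bedrooms, City, ListDate, OwnerID, Price, ZipCode}, the whole schema; {Address, Price, ZipCode} is a candidate key.
Closure of {City, OwnerID, ZipCode} is {Address, Bedrooms, City, ListDate, OwnerID, Price, ZipCode}, the whole schema; {City, OwnerID, ZipCode} is a candidate key.
Closure of {City, Price, ZipCode} is {Address, Bedrooms, City, ListDate, OwnerID, Price, ZipCode}, the whole schema; {City, Price, ZipCode} is a candidate key.
These are minimal and exhaustive — every other superkey contains one of them.

{Address, OwnerID}, {Address, Price, ZipCode}, {City, OwnerID, ZipCode}, {City, Price, ZipCode}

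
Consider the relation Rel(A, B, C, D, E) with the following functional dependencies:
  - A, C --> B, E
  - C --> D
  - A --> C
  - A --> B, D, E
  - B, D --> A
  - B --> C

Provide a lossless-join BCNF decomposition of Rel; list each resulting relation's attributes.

{A, B, C, E}; {C, D}

Candidate keys of the original relation: {A}, {B}.
Within {A, B, C, D, E}: {C}⁺ ∩ {A, B, C, D, E} = {C, D}, not the whole set, so C --> D violates BCNF; decompose into {C, D} and {A, B, C, E}.
{C, D} is in BCNF.
{A, B, C, E} is in BCNF.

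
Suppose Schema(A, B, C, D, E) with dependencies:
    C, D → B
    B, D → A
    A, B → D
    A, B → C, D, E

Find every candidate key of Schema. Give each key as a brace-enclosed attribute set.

{A, B} is a candidate key since {A, B}⁺ = {A, B, C, D, E} covers every attribute.
{B, D} is a candidate key since {B, D}⁺ = {A, B, C, D, E} covers every attribute.
{C, D} is a candidate key since {C, D}⁺ = {A, B, C, D, E} covers every attribute.
No proper subset of any of these is a key, and no other minimal superkey exists.

{A, B}, {B, D}, {C, D}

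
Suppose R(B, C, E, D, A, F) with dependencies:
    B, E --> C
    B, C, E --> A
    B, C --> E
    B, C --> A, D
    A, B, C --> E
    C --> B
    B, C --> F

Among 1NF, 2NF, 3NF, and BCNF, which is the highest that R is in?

Candidate keys: {B, E}, {C}. Prime attributes: {B, C, E}.
The left-hand side of every FD is a superkey, so BCNF is satisfied.

BCNF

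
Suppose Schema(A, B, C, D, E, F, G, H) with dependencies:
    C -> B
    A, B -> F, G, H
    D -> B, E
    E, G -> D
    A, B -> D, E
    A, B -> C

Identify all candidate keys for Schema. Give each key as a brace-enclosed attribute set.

{A, B}, {A, C}, {A, D}, {A, E, G}

No FD produces {A}, so it must be in every candidate key.
{A, B}⁺ = {A, B, C, D, E, F, G, H} — all of the relation — so {A, B} is a candidate key.
{A, C}⁺ = {A, B, C, D, E, F, G, H} — all of the relation — so {A, C} is a candidate key.
{A, D}⁺ = {A, B, C, D, E, F, G, H} — all of the relation — so {A, D} is a candidate key.
{A, E, G}⁺ = {A, B, C, D, E, F, G, H} — all of the relation — so {A, E, G} is a candidate key.
These are minimal and exhaustive — every other superkey contains one of them.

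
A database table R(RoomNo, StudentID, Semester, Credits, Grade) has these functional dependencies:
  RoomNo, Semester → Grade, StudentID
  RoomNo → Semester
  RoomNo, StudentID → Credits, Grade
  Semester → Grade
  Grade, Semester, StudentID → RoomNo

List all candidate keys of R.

Closure of {RoomNo} is {Credits, Grade, RoomNo, Semester, StudentID}, the whole schema; {RoomNo} is a candidate key.
Closure of {Semester, StudentID} is {Credits, Grade, RoomNo, Semester, StudentID}, the whole schema; {Semester, StudentID} is a candidate key.
Any other superkey properly contains one of these, so there are no further candidate keys.

{RoomNo}, {Semester, StudentID}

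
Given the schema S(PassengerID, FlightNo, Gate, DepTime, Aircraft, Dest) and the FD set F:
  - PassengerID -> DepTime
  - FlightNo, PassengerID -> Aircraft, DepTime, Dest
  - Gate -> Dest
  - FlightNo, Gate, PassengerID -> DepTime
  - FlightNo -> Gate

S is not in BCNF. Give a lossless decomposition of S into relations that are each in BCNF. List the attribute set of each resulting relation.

Candidate key of the original relation: {FlightNo, PassengerID}.
{Aircraft, DepTime, Dest, FlightNo, Gate, PassengerID}: {PassengerID} determines {DepTime, PassengerID} here but is not a superkey — split on PassengerID -> DepTime, giving {DepTime, PassengerID} and {Aircraft, Dest, FlightNo, Gate, PassengerID}.
{DepTime, PassengerID} has no BCNF violation.
{Aircraft, Dest, FlightNo, Gate, PassengerID}: {Gate} determines {Dest, Gate} here but is not a superkey — split on Gate -> Dest, giving {Dest, Gate} and {Aircraft, FlightNo, Gate, PassengerID}.
{Dest, Gate} has no BCNF violation.
{Aircraft, FlightNo, Gate, PassengerID}: {FlightNo} determines {FlightNo, Gate} here but is not a superkey — split on FlightNo -> Gate, giving {FlightNo, Gate} and {Aircraft, FlightNo, PassengerID}.
{FlightNo, Gate} has no BCNF violation.
{Aircraft, FlightNo, PassengerID} has no BCNF violation.

{Aircraft, FlightNo, PassengerID}; {DepTime, PassengerID}; {Dest, Gate}; {FlightNo, Gate}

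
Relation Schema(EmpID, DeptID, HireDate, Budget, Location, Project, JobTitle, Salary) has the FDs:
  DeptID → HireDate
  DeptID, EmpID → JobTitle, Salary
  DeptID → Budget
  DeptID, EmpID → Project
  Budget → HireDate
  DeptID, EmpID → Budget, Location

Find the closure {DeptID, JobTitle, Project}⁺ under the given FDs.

Start with {DeptID, JobTitle, Project}.
DeptID → HireDate applies; add {HireDate} → now {DeptID, HireDate, JobTitle, Project}.
DeptID → Budget applies; add {Budget} → now {Budget, DeptID, HireDate, JobTitle, Project}.
No further FD applies.

{Budget, DeptID, HireDate, JobTitle, Project}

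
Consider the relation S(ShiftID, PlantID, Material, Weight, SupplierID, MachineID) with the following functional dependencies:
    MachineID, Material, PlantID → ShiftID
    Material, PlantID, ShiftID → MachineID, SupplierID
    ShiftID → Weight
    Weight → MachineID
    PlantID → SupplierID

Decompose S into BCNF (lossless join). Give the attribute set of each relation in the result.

Candidate keys of the original relation: {MachineID, Material, PlantID}, {Material, PlantID, ShiftID}, {Material, PlantID, Weight}.
Within {MachineID, Material, PlantID, ShiftID, SupplierID, Weight}: {ShiftID}⁺ ∩ {MachineID, Material, PlantID, ShiftID, SupplierID, Weight} = {MachineID, ShiftID, Weight}, not the whole set, so ShiftID → MachineID, Weight violates BCNF; decompose into {MachineID, ShiftID, Weight} and {Material, PlantID, ShiftID, SupplierID}.
Within {MachineID, ShiftID, Weight}: {Weight}⁺ ∩ {MachineID, ShiftID, Weight} = {MachineID, Weight}, not the whole set, so Weight → MachineID violates BCNF; decompose into {MachineID, Weight} and {ShiftID, Weight}.
{MachineID, Weight} has no BCNF violation.
{ShiftID, Weight} has no BCNF violation.
Within {Material, PlantID, ShiftID, SupplierID}: {PlantID}⁺ ∩ {Material, PlantID, ShiftID, SupplierID} = {PlantID, SupplierID}, not the whole set, so PlantID → SupplierID violates BCNF; decompose into {PlantID, SupplierID} and {Material, PlantID, ShiftID}.
{PlantID, SupplierID} has no BCNF violation.
{Material, PlantID, ShiftID} has no BCNF violation.

{MachineID, Weight}; {Material, PlantID, ShiftID}; {PlantID, SupplierID}; {ShiftID, Weight}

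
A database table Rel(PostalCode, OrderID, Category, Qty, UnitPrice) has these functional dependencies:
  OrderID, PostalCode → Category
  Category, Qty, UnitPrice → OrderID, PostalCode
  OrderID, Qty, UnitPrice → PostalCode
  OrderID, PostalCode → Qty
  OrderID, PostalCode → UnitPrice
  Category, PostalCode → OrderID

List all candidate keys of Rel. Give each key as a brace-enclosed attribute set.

{Category, PostalCode}, {Category, Qty, UnitPrice}, {OrderID, PostalCode}, {OrderID, Qty, UnitPrice}

{Category, PostalCode}⁺ = {Category, OrderID, PostalCode, Qty, UnitPrice}, which is every attribute, so {Category, PostalCode} is a candidate key.
{OrderID, PostalCode}⁺ = {Category, OrderID, PostalCode, Qty, UnitPrice}, which is every attribute, so {OrderID, PostalCode} is a candidate key.
{Category, Qty, UnitPrice}⁺ = {Category, OrderID, PostalCode, Qty, UnitPrice}, which is every attribute, so {Category, Qty, UnitPrice} is a candidate key.
{OrderID, Qty, UnitPrice}⁺ = {Category, OrderID, PostalCode, Qty, UnitPrice}, which is every attribute, so {OrderID, Qty, UnitPrice} is a candidate key.
No proper subset of any of these is a key, and no other minimal superkey exists.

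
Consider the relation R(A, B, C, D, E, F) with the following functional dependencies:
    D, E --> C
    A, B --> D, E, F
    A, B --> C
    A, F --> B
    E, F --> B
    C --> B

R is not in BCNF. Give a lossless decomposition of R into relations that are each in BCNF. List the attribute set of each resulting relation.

Candidate keys of the original relation: {A, B}, {A, C}, {A, D, E}, {A, F}.
In {A, B, C, D, E, F}, {D, E} is not a superkey ({D, E}⁺ restricted to this set is {B, C, D, E}), so split on D, E --> B, C into {B, C, D, E} and {A, D, E, F}.
In {B, C, D, E}, {C} is not a superkey ({C}⁺ restricted to this set is {B, C}), so split on C --> B into {B, C} and {C, D, E}.
{B, C}: every determinant is a superkey — BCNF.
{C, D, E}: every determinant is a superkey — BCNF.
{A, D, E, F}: every determinant is a superkey — BCNF.

{A, D, E, F}; {B, C}; {C, D, E}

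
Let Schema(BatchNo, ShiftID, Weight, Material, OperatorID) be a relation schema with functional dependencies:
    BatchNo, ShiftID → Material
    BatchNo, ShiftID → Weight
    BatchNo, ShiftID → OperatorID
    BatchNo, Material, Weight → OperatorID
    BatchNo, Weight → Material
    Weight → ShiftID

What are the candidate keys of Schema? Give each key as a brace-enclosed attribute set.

{BatchNo, ShiftID}, {BatchNo, Weight}

{BatchNo} never appears on the right of any FD, so every key must include it.
{BatchNo, ShiftID}⁺ = {BatchNo, Material, OperatorID, ShiftID, Weight}, which is every attribute, so {BatchNo, ShiftID} is a candidate key.
{BatchNo, Weight}⁺ = {BatchNo, Material, OperatorID, ShiftID, Weight}, which is every attribute, so {BatchNo, Weight} is a candidate key.
Any other superkey properly contains one of these, so there are no further candidate keys.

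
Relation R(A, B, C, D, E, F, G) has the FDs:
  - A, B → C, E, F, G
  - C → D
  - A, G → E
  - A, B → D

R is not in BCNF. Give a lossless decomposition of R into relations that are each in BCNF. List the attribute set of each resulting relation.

{A, B, C, F, G}; {A, E, G}; {C, D}

Candidate key of the original relation: {A, B}.
{A, B, C, D, E, F, G}: {C} determines {C, D} here but is not a superkey — split on C → D, giving {C, D} and {A, B, C, E, F, G}.
{C, D} is in BCNF.
{A, B, C, E, F, G}: {A, G} determines {A, E, G} here but is not a superkey — split on A, G → E, giving {A, E, G} and {A, B, C, F, G}.
{A, E, G} is in BCNF.
{A, B, C, F, G} is in BCNF.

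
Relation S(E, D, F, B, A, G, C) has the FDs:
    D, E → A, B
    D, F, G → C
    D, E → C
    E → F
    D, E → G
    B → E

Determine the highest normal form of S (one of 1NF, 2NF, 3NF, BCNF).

1NF

Candidate keys: {B, D}, {D, E}. Prime attributes: {B, D, E}.
For D, F, G → C we have {D, F, G}⁺ = {C, D, F, G}; {D, F, G} is not a superkey, so BCNF fails.
D, F, G → C determines the non-prime attribute {C} from a non-superkey — 3NF is violated.
The proper key subset {B} of {B, D} determines non-prime {F}, so the relation is not even in 2NF.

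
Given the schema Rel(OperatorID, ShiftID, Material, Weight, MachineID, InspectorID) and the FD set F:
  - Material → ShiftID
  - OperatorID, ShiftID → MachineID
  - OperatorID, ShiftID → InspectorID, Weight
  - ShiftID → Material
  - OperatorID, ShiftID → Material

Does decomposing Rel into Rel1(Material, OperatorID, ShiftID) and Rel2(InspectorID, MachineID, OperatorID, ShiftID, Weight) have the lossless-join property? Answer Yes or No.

Yes

Rel1 ∩ Rel2 = {OperatorID, ShiftID}; its closure under F is {InspectorID, MachineID, Material, OperatorID, ShiftID, Weight}.
This includes all of Rel1, so the common attributes are a superkey of Rel1 — the join is lossless.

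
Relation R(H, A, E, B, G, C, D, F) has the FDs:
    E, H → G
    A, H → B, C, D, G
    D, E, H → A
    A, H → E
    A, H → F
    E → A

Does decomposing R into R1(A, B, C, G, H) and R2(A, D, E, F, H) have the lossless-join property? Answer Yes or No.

The shared attributes are {A, H} and {A, H}⁺ = {A, B, C, D, E, F, G, H}.
This includes all of R1, so the common attributes are a superkey of R1 — the join is lossless.

Yes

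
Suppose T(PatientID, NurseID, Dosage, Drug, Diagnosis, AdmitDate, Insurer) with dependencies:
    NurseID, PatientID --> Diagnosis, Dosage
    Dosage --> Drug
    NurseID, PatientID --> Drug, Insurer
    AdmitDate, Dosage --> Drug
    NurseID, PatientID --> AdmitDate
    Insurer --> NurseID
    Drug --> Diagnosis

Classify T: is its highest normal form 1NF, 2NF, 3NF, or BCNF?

2NF

Candidate keys: {Insurer, PatientID}, {NurseID, PatientID}. Prime attributes: {Insurer, NurseID, PatientID}.
Dosage --> Drug breaks BCNF: {Dosage}⁺ = {Diagnosis, Dosage, Drug}, so {Dosage} is not a superkey.
Because {Drug} is non-prime and the left side of Dosage --> Drug is not a superkey, the relation is not in 3NF.
No non-prime attribute depends on a proper subset of any candidate key, so 2NF holds.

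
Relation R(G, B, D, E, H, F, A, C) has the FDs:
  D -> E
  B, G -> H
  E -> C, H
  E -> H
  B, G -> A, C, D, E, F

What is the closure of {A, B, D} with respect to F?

{A, B, C, D, E, H}

Start with {A, B, D}.
D -> E applies; add {E} → now {A, B, D, E}.
E -> C, H applies; add {C, H} → now {A, B, C, D, E, H}.
No further FD applies.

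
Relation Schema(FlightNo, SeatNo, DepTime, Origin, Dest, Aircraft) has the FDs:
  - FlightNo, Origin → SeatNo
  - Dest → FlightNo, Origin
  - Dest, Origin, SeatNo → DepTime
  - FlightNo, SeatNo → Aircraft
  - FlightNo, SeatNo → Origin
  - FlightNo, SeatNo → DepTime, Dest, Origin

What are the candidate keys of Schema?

{Dest}, {FlightNo, Origin}, {FlightNo, SeatNo}

Closure of {Dest} is {Aircraft, DepTime, Dest, FlightNo, Origin, SeatNo}, the whole schema; {Dest} is a candidate key.
Closure of {FlightNo, Origin} is {Aircraft, DepTime, Dest, FlightNo, Origin, SeatNo}, the whole schema; {FlightNo, Origin} is a candidate key.
Closure of {FlightNo, SeatNo} is {Aircraft, DepTime, Dest, FlightNo, Origin, SeatNo}, the whole schema; {FlightNo, SeatNo} is a candidate key.
Any other superkey properly contains one of these, so there are no further candidate keys.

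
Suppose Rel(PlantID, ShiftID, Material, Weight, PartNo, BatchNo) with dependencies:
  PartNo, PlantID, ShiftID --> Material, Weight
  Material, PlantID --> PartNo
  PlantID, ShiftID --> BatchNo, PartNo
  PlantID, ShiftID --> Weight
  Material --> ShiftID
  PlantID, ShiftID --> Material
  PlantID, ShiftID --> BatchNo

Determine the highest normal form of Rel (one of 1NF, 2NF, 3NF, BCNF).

Candidate keys: {Material, PlantID}, {PlantID, ShiftID}. Prime attributes: {Material, PlantID, ShiftID}.
Material --> ShiftID: {Material}⁺ = {Material, ShiftID}, which is not all of the attributes, so the left side is not a superkey — BCNF is violated.
Its right-hand attributes {ShiftID} are all prime, as are those of every other non-superkey FD — the relation is in 3NF.

3NF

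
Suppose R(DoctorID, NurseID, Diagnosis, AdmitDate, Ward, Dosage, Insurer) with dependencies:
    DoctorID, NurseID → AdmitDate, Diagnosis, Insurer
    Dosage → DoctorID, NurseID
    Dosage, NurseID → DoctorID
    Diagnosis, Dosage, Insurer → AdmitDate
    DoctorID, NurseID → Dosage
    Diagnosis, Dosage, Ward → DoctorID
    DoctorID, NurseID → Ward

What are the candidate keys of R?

{DoctorID, NurseID}, {Dosage}

{Dosage}⁺ = {AdmitDate, Diagnosis, DoctorID, Dosage, Insurer, NurseID, Ward} — all of the relation — so {Dosage} is a candidate key.
{DoctorID, NurseID}⁺ = {AdmitDate, Diagnosis, DoctorID, Dosage, Insurer, NurseID, Ward} — all of the relation — so {DoctorID, NurseID} is a candidate key.
These are minimal and exhaustive — every other superkey contains one of them.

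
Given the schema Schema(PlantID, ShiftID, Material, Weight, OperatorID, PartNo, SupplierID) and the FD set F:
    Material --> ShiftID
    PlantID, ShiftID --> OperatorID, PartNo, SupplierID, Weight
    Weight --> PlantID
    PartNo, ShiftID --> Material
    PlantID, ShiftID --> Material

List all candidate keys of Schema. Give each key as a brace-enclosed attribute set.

{Material, PlantID}⁺ = {Material, OperatorID, PartNo, PlantID, ShiftID, SupplierID, Weight}, which is every attribute, so {Material, PlantID} is a candidate key.
{Material, Weight}⁺ = {Material, OperatorID, PartNo, PlantID, ShiftID, SupplierID, Weight}, which is every attribute, so {Material, Weight} is a candidate key.
{PlantID, ShiftID}⁺ = {Material, OperatorID, PartNo, PlantID, ShiftID, SupplierID, Weight}, which is every attribute, so {PlantID, ShiftID} is a candidate key.
{ShiftID, Weight}⁺ = {Material, OperatorID, PartNo, PlantID, ShiftID, SupplierID, Weight}, which is every attribute, so {ShiftID, Weight} is a candidate key.
Any other superkey properly contains one of these, so there are no further candidate keys.

{Material, PlantID}, {Material, Weight}, {PlantID, ShiftID}, {ShiftID, Weight}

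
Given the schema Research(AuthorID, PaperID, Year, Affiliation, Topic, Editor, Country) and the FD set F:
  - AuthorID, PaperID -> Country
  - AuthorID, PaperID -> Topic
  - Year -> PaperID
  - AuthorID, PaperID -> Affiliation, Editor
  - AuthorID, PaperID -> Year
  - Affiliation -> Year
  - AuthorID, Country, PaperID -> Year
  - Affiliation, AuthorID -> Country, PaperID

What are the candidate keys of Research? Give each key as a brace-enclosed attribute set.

{Affiliation, AuthorID}, {AuthorID, PaperID}, {AuthorID, Year}

No FD produces {AuthorID}, so it must be in every candidate key.
{Affiliation, AuthorID}⁺ = {Affiliation, AuthorID, Country, Editor, PaperID, Topic, Year} — all of the relation — so {Affiliation, AuthorID} is a candidate key.
{AuthorID, PaperID}⁺ = {Affiliation, AuthorID, Country, Editor, PaperID, Topic, Year} — all of the relation — so {AuthorID, PaperID} is a candidate key.
{AuthorID, Year}⁺ = {Affiliation, AuthorID, Country, Editor, PaperID, Topic, Year} — all of the relation — so {AuthorID, Year} is a candidate key.
These are minimal and exhaustive — every other superkey contains one of them.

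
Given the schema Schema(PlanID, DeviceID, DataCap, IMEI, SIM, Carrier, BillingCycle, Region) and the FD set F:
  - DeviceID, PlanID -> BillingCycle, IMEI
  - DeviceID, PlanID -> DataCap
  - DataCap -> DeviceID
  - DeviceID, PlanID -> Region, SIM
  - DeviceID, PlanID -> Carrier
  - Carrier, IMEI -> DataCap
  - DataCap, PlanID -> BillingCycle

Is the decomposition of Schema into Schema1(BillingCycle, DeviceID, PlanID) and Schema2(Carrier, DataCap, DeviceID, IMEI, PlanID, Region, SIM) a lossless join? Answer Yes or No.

Yes

The shared attributes are {DeviceID, PlanID} and {DeviceID, PlanID}⁺ = {BillingCycle, Carrier, DataCap, DeviceID, IMEI, PlanID, Region, SIM}.
This includes all of Schema1, so the common attributes are a superkey of Schema1 — the join is lossless.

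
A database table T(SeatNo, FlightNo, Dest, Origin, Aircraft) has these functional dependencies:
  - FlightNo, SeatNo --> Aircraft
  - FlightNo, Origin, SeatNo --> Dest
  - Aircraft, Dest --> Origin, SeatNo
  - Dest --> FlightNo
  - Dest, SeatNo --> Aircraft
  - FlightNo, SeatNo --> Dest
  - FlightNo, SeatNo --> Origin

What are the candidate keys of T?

{Aircraft, Dest} is a candidate key since {Aircraft, Dest}⁺ = {Aircraft, Dest, FlightNo, Origin, SeatNo} covers every attribute.
{Dest, SeatNo} is a candidate key since {Dest, SeatNo}⁺ = {Aircraft, Dest, FlightNo, Origin, SeatNo} covers every attribute.
{FlightNo, SeatNo} is a candidate key since {FlightNo, SeatNo}⁺ = {Aircraft, Dest, FlightNo, Origin, SeatNo} covers every attribute.
No proper subset of any of these is a key, and no other minimal superkey exists.

{Aircraft, Dest}, {Dest, SeatNo}, {FlightNo, SeatNo}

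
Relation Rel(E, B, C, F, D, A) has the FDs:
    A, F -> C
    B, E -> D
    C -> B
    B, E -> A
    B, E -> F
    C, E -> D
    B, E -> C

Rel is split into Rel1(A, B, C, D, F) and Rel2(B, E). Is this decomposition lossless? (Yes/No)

The shared attributes are {B} and {B}⁺ = {B}.
Neither Rel1 nor Rel2 is contained in that closure, so the decomposition is lossy.

No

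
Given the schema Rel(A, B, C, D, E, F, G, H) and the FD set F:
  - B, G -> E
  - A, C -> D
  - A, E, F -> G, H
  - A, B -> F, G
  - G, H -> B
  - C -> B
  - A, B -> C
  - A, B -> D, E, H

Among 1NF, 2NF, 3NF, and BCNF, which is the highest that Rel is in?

Candidate keys: {A, B}, {A, C}, {A, E, F}, {A, G, H}. Prime attributes: {A, B, C, E, F, G, H}.
B, G -> E breaks BCNF: {B, G}⁺ = {B, E, G}, so {B, G} is not a superkey.
Since {E} ⊆ prime attributes and every other non-superkey FD also has a prime right side, the schema is in 3NF.

3NF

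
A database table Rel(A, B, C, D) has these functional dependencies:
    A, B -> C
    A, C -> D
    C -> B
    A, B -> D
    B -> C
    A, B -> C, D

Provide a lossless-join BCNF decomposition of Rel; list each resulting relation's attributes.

Candidate keys of the original relation: {A, B}, {A, C}.
In {A, B, C, D}, {C} is not a superkey ({C}⁺ restricted to this set is {B, C}), so split on C -> B into {B, C} and {A, C, D}.
{B, C} is in BCNF.
{A, C, D} is in BCNF.

{A, C, D}; {B, C}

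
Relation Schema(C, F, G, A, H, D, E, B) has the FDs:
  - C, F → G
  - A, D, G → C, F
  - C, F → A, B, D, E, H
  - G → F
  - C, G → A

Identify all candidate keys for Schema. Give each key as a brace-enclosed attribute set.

{A, D, G}, {C, F}, {C, G}

{C, F}⁺ = {A, B, C, D, E, F, G, H} — all of the relation — so {C, F} is a candidate key.
{C, G}⁺ = {A, B, C, D, E, F, G, H} — all of the relation — so {C, G} is a candidate key.
{A, D, G}⁺ = {A, B, C, D, E, F, G, H} — all of the relation — so {A, D, G} is a candidate key.
Any other superkey properly contains one of these, so there are no further candidate keys.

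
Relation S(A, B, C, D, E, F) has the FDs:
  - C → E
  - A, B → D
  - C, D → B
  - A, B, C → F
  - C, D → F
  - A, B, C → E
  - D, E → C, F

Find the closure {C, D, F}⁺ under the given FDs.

{B, C, D, E, F}

Start with {C, D, F}.
C → E applies; add {E} → now {C, D, E, F}.
C, D → B applies; add {B} → now {B, C, D, E, F}.
No further FD applies.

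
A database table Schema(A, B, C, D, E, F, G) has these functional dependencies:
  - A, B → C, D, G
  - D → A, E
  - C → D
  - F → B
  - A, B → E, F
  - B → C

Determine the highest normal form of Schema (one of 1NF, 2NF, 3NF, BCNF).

Candidate keys: {B}, {F}. Prime attributes: {B, F}.
D → A, E breaks BCNF: {D}⁺ = {A, D, E}, so {D} is not a superkey.
D → A, E determines the non-prime attributes {A, E} from a non-superkey — 3NF is violated.
Every candidate key is a single attribute, so no partial dependency is possible; 2NF holds.

2NF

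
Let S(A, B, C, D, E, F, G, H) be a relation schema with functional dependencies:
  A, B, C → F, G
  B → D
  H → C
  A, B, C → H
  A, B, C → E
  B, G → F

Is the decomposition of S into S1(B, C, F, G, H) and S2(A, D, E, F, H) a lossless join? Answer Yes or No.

S1 ∩ S2 = {F, H}; its closure under F is {C, F, H}.
Neither S1 nor S2 is contained in that closure, so the decomposition is lossy.

No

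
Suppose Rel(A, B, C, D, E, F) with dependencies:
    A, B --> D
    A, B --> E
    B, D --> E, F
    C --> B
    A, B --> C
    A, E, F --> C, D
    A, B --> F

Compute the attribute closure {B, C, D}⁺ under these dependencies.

Start with {B, C, D}.
B, D --> E, F applies; add {E, F} → now {B, C, D, E, F}.
No further FD applies.

{B, C, D, E, F}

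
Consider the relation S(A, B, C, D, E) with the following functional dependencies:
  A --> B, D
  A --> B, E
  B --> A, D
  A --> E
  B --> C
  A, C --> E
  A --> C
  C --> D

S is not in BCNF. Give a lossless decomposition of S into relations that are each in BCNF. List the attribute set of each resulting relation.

{A, B, C, E}; {C, D}

Candidate keys of the original relation: {A}, {B}.
{A, B, C, D, E}: {C} determines {C, D} here but is not a superkey — split on C --> D, giving {C, D} and {A, B, C, E}.
{C, D}: every determinant is a superkey — BCNF.
{A, B, C, E}: every determinant is a superkey — BCNF.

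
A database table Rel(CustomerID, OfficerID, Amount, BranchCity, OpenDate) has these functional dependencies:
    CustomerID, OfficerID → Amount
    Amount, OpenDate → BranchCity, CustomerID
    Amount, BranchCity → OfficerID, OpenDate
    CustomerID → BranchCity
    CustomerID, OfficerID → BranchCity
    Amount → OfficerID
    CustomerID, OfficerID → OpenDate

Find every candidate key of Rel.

{Amount, BranchCity}, {Amount, CustomerID}, {Amount, OpenDate}, {CustomerID, OfficerID}

{Amount, BranchCity}⁺ = {Amount, BranchCity, CustomerID, OfficerID, OpenDate} — all of the relation — so {Amount, BranchCity} is a candidate key.
{Amount, CustomerID}⁺ = {Amount, BranchCity, CustomerID, OfficerID, OpenDate} — all of the relation — so {Amount, CustomerID} is a candidate key.
{Amount, OpenDate}⁺ = {Amount, BranchCity, CustomerID, OfficerID, OpenDate} — all of the relation — so {Amount, OpenDate} is a candidate key.
{CustomerID, OfficerID}⁺ = {Amount, BranchCity, CustomerID, OfficerID, OpenDate} — all of the relation — so {CustomerID, OfficerID} is a candidate key.
These are minimal and exhaustive — every other superkey contains one of them.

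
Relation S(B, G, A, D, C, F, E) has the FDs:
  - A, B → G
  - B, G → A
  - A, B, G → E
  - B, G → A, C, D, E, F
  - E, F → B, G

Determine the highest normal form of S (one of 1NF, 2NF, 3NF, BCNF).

Candidate keys: {A, B}, {B, G}, {E, F}. Prime attributes: {A, B, E, F, G}.
Every FD has a superkey on the left, so the relation is in BCNF.

BCNF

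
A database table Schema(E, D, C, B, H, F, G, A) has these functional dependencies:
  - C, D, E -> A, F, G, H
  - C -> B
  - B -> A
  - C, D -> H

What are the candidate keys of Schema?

{C, D, E}

Attributes never on any right-hand side: {C, D, E} — every candidate key must contain all of them.
{C, D, E} is a candidate key since {C, D, E}⁺ = {A, B, C, D, E, F, G, H} covers every attribute.
Every other attribute set either contains this one or has a smaller closure.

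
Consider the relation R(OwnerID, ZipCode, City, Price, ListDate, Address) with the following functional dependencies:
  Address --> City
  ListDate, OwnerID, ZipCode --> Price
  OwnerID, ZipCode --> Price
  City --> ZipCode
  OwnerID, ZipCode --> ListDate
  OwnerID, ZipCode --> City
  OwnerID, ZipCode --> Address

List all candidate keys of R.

{OwnerID} never appears on the right of any FD, so every key must include it.
Closure of {Address, OwnerID} is {Address, City, ListDate, OwnerID, Price, ZipCode}, the whole schema; {Address, OwnerID} is a candidate key.
Closure of {City, OwnerID} is {Address, City, ListDate, OwnerID, Price, ZipCode}, the whole schema; {City, OwnerID} is a candidate key.
Closure of {OwnerID, ZipCode} is {Address, City, ListDate, OwnerID, Price, ZipCode}, the whole schema; {OwnerID, ZipCode} is a candidate key.
Any other superkey properly contains one of these, so there are no further candidate keys.

{Address, OwnerID}, {City, OwnerID}, {OwnerID, ZipCode}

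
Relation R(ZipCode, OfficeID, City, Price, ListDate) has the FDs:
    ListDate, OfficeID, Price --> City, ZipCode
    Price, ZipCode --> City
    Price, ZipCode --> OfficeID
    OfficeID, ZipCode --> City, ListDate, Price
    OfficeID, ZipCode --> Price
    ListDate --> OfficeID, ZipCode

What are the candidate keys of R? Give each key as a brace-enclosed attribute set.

{ListDate}, {OfficeID, ZipCode}, {Price, ZipCode}

Closure of {ListDate} is {City, ListDate, OfficeID, Price, ZipCode}, the whole schema; {ListDate} is a candidate key.
Closure of {OfficeID, ZipCode} is {City, ListDate, OfficeID, Price, ZipCode}, the whole schema; {OfficeID, ZipCode} is a candidate key.
Closure of {Price, ZipCode} is {City, ListDate, OfficeID, Price, ZipCode}, the whole schema; {Price, ZipCode} is a candidate key.
No proper subset of any of these is a key, and no other minimal superkey exists.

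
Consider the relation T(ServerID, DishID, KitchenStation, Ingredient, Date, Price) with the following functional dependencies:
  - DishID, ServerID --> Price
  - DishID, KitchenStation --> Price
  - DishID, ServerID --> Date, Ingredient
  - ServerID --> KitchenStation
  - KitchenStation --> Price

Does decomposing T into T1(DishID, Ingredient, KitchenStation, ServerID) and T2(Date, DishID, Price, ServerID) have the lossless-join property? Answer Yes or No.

The shared attributes are {DishID, ServerID} and {DishID, ServerID}⁺ = {Date, DishID, Ingredient, KitchenStation, Price, ServerID}.
T1 is contained in that closure, so T1 ∩ T2 --> T1 holds and the join is lossless.

Yes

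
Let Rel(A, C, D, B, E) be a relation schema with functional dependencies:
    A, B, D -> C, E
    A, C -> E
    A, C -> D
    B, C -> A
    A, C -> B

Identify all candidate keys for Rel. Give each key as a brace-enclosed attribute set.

Closure of {A, C} is {A, B, C, D, E}, the whole schema; {A, C} is a candidate key.
Closure of {B, C} is {A, B, C, D, E}, the whole schema; {B, C} is a candidate key.
Closure of {A, B, D} is {A, B, C, D, E}, the whole schema; {A, B, D} is a candidate key.
No proper subset of any of these is a key, and no other minimal superkey exists.

{A, B, D}, {A, C}, {B, C}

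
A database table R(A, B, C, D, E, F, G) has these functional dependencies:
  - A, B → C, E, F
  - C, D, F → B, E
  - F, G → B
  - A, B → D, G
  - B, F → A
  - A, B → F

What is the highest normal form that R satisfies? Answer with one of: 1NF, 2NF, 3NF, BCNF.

Candidate keys: {A, B}, {B, F}, {C, D, F}, {F, G}. Prime attributes: {A, B, C, D, F, G}.
Each dependency's left side is a superkey — BCNF holds.

BCNF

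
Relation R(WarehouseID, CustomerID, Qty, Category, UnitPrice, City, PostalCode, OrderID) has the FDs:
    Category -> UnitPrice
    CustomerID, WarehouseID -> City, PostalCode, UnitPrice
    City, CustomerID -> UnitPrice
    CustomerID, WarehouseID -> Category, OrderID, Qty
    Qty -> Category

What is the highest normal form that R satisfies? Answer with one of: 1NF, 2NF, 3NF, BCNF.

Candidate key: {CustomerID, WarehouseID}. Prime attributes: {CustomerID, WarehouseID}.
Category -> UnitPrice breaks BCNF: {Category}⁺ = {Category, UnitPrice}, so {Category} is not a superkey.
Category -> UnitPrice has non-prime {UnitPrice} on the right and a non-superkey on the left, so 3NF fails.
Checking every proper subset of each key, none determines a non-prime attribute — 2NF is satisfied.

2NF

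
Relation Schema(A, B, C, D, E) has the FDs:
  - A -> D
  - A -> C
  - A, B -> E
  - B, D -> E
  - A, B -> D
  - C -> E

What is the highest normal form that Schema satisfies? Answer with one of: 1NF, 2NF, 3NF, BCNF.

1NF

Candidate key: {A, B}. Prime attributes: {A, B}.
For A -> D we have {A}⁺ = {A, C, D, E}; {A} is not a superkey, so BCNF fails.
Because {D} is non-prime and the left side of A -> D is not a superkey, the relation is not in 3NF.
Since {A} ⊂ {A, B} and {A}⁺ ⊇ {C, D, E} with {C, D, E} non-prime, there is a partial dependency; 2NF fails.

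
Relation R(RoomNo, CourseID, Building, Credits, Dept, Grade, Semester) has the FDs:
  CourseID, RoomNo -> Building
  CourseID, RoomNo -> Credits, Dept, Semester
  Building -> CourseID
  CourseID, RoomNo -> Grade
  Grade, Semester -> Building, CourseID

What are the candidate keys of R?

{RoomNo} never appears on the right of any FD, so every key must include it.
Closure of {Building, RoomNo} is {Building, CourseID, Credits, Dept, Grade, RoomNo, Semester}, the whole schema; {Building, RoomNo} is a candidate key.
Closure of {CourseID, RoomNo} is {Building, CourseID, Credits, Dept, Grade, RoomNo, Semester}, the whole schema; {CourseID, RoomNo} is a candidate key.
Closure of {Grade, RoomNo, Semester} is {Building, CourseID, Credits, Dept, Grade, RoomNo, Semester}, the whole schema; {Grade, RoomNo, Semester} is a candidate key.
Any other superkey properly contains one of these, so there are no further candidate keys.

{Building, RoomNo}, {CourseID, RoomNo}, {Grade, RoomNo, Semester}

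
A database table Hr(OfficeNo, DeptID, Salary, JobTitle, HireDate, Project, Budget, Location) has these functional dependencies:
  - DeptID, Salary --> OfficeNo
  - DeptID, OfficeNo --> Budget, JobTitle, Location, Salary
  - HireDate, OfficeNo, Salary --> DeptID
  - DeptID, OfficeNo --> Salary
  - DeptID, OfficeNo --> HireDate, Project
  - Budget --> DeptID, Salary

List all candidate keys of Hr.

{Budget}, {DeptID, OfficeNo}, {DeptID, Salary}, {HireDate, OfficeNo, Salary}

{Budget}⁺ = {Budget, DeptID, HireDate, JobTitle, Location, OfficeNo, Project, Salary} — all of the relation — so {Budget} is a candidate key.
{DeptID, OfficeNo}⁺ = {Budget, DeptID, HireDate, JobTitle, Location, OfficeNo, Project, Salary} — all of the relation — so {DeptID, OfficeNo} is a candidate key.
{DeptID, Salary}⁺ = {Budget, DeptID, HireDate, JobTitle, Location, OfficeNo, Project, Salary} — all of the relation — so {DeptID, Salary} is a candidate key.
{HireDate, OfficeNo, Salary}⁺ = {Budget, DeptID, HireDate, JobTitle, Location, OfficeNo, Project, Salary} — all of the relation — so {HireDate, OfficeNo, Salary} is a candidate key.
Any other superkey properly contains one of these, so there are no further candidate keys.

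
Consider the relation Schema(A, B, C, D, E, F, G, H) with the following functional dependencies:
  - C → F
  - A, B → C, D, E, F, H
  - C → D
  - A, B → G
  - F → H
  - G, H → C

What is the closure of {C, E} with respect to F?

Start with {C, E}.
C → F applies; add {F} → now {C, E, F}.
C → D applies; add {D} → now {C, D, E, F}.
F → H applies; add {H} → now {C, D, E, F, H}.
No further FD applies.

{C, D, E, F, H}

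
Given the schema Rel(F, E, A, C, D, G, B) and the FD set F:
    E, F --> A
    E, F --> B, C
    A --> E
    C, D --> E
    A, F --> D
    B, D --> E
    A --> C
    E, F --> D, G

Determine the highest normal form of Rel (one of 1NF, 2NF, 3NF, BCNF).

3NF

Candidate keys: {A, F}, {B, D, F}, {C, D, F}, {E, F}. Prime attributes: {A, B, C, D, E, F}.
A --> E: {A}⁺ = {A, C, E}, which is not all of the attributes, so the left side is not a superkey — BCNF is violated.
Its right-hand attributes {E} are all prime, as are those of every other non-superkey FD — the relation is in 3NF.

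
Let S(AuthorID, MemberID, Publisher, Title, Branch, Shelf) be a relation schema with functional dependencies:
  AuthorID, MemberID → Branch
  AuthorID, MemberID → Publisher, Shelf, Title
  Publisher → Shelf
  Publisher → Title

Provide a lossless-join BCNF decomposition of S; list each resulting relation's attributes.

Candidate key of the original relation: {AuthorID, MemberID}.
{AuthorID, Branch, MemberID, Publisher, Shelf, Title}: {Publisher} determines {Publisher, Shelf, Title} here but is not a superkey — split on Publisher → Shelf, Title, giving {Publisher, Shelf, Title} and {AuthorID, Branch, MemberID, Publisher}.
{Publisher, Shelf, Title}: every determinant is a superkey — BCNF.
{AuthorID, Branch, MemberID, Publisher}: every determinant is a superkey — BCNF.

{AuthorID, Branch, MemberID, Publisher}; {Publisher, Shelf, Title}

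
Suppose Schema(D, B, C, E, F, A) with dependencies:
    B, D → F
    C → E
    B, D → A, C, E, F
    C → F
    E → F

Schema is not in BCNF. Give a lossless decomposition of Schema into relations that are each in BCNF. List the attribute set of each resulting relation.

Candidate key of the original relation: {B, D}.
In {A, B, C, D, E, F}, {C} is not a superkey ({C}⁺ restricted to this set is {C, E, F}), so split on C → E, F into {C, E, F} and {A, B, C, D}.
In {C, E, F}, {E} is not a superkey ({E}⁺ restricted to this set is {E, F}), so split on E → F into {E, F} and {C, E}.
{E, F} has no BCNF violation.
{C, E} has no BCNF violation.
{A, B, C, D} has no BCNF violation.

{A, B, C, D}; {C, E}; {E, F}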